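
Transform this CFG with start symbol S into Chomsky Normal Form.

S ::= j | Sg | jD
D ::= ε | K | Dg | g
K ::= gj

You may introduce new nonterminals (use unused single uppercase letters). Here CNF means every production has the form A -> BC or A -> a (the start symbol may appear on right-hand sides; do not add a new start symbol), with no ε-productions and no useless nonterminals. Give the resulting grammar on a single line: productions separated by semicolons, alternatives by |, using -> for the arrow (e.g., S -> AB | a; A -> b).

S -> j | BD | SA; A -> g; B -> j; D -> g | AB | DA

Nullable: {D}; after ε-elimination: S -> j | Sg | jD; D -> K | g | Dg; K -> gj.
After unit-elimination: S -> j | Sg | jD; D -> g | Dg | gj; K -> gj.
TERM: introduce A -> g, B -> j and substitute in every rule of length ≥2.
Drop unreachable/unproductive: K.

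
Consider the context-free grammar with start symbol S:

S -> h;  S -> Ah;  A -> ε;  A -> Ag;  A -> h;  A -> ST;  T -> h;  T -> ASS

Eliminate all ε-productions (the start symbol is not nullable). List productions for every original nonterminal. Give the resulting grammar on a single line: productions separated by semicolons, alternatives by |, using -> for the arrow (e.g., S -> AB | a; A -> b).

Nullable set: {A}.
S -> Ah: A nullable, giving Ah | h.
Drop A -> ε.
A -> Ag: A nullable, giving Ag | g.
T -> ASS: A nullable, giving ASS | SS.
Unchanged (no nullable symbols): S -> h; A -> ST; A -> h; T -> h.

S -> h | Ah; A -> g | h | Ag | ST; T -> h | SS | ASS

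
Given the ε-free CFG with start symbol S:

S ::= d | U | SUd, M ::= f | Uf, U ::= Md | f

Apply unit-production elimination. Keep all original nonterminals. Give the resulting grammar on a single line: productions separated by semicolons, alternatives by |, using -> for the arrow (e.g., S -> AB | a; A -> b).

Unit productions: S->U.
Unit pairs (A ⇒* B via units): (S,U).
S: inherits non-unit rules of {S, U} → Md | SUd | d | f.
M: inherits non-unit rules of {M} → Uf | f.
U: inherits non-unit rules of {U} → Md | f.

S -> d | f | Md | SUd; M -> f | Uf; U -> f | Md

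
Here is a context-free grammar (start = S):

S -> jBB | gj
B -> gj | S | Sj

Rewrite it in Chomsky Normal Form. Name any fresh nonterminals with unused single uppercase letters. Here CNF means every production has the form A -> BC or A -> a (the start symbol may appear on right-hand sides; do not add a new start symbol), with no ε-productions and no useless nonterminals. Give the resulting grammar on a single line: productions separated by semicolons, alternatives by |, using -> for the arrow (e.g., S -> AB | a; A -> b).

S -> AE | CA; A -> j; B -> AD | CA | SA; C -> g; D -> BB; E -> BB

No ε-productions.
After unit-elimination: S -> gj | jBB; B -> Sj | gj | jBB.
TERM: introduce C -> g, A -> j and substitute in every rule of length ≥2.
BIN: B -> ABB becomes B -> AD, D -> BB; S -> ABB becomes S -> AE, E -> BB.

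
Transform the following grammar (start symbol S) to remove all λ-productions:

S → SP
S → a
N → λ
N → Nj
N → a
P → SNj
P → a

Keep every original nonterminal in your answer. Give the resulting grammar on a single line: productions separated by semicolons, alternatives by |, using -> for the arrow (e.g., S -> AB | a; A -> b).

S -> a | SP; N -> a | j | Nj; P -> a | Sj | SNj

Nullable set: {N}.
Drop N -> λ.
N -> Nj: N nullable, giving Nj | j.
P -> SNj: N nullable, giving SNj | Sj.
Unchanged (no nullable symbols): S -> SP; S -> a; N -> a; P -> a.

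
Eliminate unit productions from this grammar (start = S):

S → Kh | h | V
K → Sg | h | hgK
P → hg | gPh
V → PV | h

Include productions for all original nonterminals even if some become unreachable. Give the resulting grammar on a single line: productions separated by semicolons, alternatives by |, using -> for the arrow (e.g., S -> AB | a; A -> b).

Unit productions: S->V.
Unit pairs (A ⇒* B via units): (S,V).
S: inherits non-unit rules of {S, V} → Kh | PV | h.
K: inherits non-unit rules of {K} → Sg | h | hgK.
P: inherits non-unit rules of {P} → gPh | hg.
V: inherits non-unit rules of {V} → PV | h.

S -> h | Kh | PV; K -> h | Sg | hgK; P -> hg | gPh; V -> h | PV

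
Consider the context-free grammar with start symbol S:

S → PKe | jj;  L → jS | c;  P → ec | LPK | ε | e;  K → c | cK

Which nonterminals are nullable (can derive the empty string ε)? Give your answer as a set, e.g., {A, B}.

{P}

Directly nullable (have an ε-rule): {P}.
Not nullable: K, L, S — each has a terminal in every rule's right-hand side or depends on a non-nullable symbol.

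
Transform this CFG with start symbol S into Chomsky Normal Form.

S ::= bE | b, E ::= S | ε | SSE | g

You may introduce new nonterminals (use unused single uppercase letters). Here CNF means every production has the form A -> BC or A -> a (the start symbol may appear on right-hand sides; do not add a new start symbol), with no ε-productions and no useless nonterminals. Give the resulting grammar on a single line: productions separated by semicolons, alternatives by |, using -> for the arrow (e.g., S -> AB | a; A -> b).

S -> b | AE; A -> b; B -> SE; E -> b | g | AE | SB | SS

Nullable: {E}; after ε-elimination: S -> b | bE; E -> S | g | SS | SSE.
After unit-elimination: S -> b | bE; E -> b | g | SS | bE | SSE.
TERM: introduce A -> b and substitute in every rule of length ≥2.
BIN: E -> SSE becomes E -> SB, B -> SE.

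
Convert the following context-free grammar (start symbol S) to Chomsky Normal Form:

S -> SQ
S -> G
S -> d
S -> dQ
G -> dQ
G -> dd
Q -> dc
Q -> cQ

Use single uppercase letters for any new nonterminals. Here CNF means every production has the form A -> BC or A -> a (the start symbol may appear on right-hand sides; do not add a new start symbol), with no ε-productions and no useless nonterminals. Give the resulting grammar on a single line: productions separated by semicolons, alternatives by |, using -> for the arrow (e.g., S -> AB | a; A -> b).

S -> d | AA | AQ | SQ; A -> d; B -> c; Q -> AB | BQ

No ε-productions.
After unit-elimination: S -> d | SQ | dQ | dd; G -> dQ | dd; Q -> cQ | dc.
TERM: introduce B -> c, A -> d and substitute in every rule of length ≥2.
Drop unreachable/unproductive: G.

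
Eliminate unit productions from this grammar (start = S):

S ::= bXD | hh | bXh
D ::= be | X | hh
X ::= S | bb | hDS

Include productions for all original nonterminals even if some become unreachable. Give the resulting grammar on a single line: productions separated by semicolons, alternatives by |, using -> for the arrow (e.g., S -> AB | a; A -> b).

S -> hh | bXD | bXh; D -> bb | be | hh | bXD | bXh | hDS; X -> bb | hh | bXD | bXh | hDS

Unit productions: D->X, X->S.
Unit pairs (A ⇒* B via units): (D,S), (D,X), (X,S).
S: inherits non-unit rules of {S} → bXD | bXh | hh.
D: inherits non-unit rules of {D, S, X} → bXD | bXh | bb | be | hDS | hh.
X: inherits non-unit rules of {S, X} → bXD | bXh | bb | hDS | hh.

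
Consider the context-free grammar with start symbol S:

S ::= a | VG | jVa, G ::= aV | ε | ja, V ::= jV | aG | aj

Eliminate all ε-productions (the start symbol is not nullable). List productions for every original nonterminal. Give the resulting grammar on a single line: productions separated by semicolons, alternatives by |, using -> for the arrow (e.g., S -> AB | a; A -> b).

Nullable set: {G}.
S -> VG: G nullable, giving V | VG.
Drop G -> ε.
V -> aG: G nullable, giving a | aG.
Unchanged (no nullable symbols): S -> a; S -> jVa; G -> aV; G -> ja; V -> aj; V -> jV.

S -> V | a | VG | jVa; G -> aV | ja; V -> a | aG | aj | jV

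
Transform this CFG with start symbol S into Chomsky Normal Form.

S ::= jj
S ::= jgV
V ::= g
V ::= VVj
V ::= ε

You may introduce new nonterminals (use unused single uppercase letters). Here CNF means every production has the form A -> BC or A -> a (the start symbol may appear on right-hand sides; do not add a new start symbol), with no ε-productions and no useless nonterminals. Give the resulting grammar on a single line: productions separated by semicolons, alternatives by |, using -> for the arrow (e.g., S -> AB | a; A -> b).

Nullable: {V}; after ε-elimination: S -> jg | jj | jgV; V -> g | j | Vj | VVj.
No unit productions to eliminate.
TERM: introduce B -> g, A -> j and substitute in every rule of length ≥2.
BIN: S -> ABV becomes S -> AC, C -> BV; V -> VVA becomes V -> VD, D -> VA.

S -> AA | AB | AC; A -> j; B -> g; C -> BV; D -> VA; V -> g | j | VA | VD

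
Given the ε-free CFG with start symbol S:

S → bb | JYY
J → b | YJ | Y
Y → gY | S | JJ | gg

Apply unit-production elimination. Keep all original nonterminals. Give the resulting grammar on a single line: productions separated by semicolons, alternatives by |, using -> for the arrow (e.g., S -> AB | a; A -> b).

Unit productions: J->Y, Y->S.
Unit pairs (A ⇒* B via units): (J,S), (J,Y), (Y,S).
S: inherits non-unit rules of {S} → JYY | bb.
J: inherits non-unit rules of {J, S, Y} → JJ | JYY | YJ | b | bb | gY | gg.
Y: inherits non-unit rules of {S, Y} → JJ | JYY | bb | gY | gg.

S -> bb | JYY; J -> b | JJ | YJ | bb | gY | gg | JYY; Y -> JJ | bb | gY | gg | JYY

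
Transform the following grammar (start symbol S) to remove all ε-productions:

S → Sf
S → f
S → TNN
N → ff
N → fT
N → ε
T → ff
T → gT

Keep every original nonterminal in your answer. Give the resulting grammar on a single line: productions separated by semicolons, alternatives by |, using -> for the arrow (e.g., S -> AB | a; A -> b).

Nullable set: {N}.
S -> TNN: N, N nullable, giving T | TN | TNN.
Drop N -> ε.
Unchanged (no nullable symbols): S -> Sf; S -> f; N -> fT; N -> ff; T -> ff; T -> gT.

S -> T | f | Sf | TN | TNN; N -> fT | ff; T -> ff | gT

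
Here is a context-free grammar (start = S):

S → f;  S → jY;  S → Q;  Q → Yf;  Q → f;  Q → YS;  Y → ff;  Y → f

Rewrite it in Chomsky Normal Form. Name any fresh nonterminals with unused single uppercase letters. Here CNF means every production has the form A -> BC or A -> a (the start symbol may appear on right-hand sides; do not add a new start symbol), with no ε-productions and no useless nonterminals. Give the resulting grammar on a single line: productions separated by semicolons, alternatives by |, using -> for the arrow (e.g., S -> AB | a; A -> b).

S -> f | BY | YA | YS; A -> f; B -> j; Y -> f | AA

No ε-productions.
After unit-elimination: S -> f | YS | Yf | jY; Q -> f | YS | Yf; Y -> f | ff.
TERM: introduce A -> f, B -> j and substitute in every rule of length ≥2.
Drop unreachable/unproductive: Q.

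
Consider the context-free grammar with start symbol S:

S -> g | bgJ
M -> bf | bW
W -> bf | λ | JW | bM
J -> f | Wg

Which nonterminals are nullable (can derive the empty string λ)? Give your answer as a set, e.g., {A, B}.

{W}

Directly nullable (have an ε-rule): {W}.
Not nullable: J, M, S — each has a terminal in every rule's right-hand side or depends on a non-nullable symbol.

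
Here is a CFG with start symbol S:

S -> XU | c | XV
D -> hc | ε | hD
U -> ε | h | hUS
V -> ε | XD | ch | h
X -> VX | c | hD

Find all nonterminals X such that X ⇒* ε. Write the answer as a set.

{D, U, V}

Directly nullable (have an ε-rule): {D, U, V}.
Not nullable: S, X — each has a terminal in every rule's right-hand side or depends on a non-nullable symbol.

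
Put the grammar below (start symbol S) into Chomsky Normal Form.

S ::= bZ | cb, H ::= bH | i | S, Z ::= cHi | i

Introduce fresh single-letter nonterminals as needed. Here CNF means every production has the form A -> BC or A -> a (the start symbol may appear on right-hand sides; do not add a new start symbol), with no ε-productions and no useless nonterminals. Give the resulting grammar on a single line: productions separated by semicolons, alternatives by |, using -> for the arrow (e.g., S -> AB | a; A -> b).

No ε-productions.
After unit-elimination: S -> bZ | cb; H -> i | bH | bZ | cb; Z -> i | cHi.
TERM: introduce A -> b, B -> c, C -> i and substitute in every rule of length ≥2.
BIN: Z -> BHC becomes Z -> BD, D -> HC.

S -> AZ | BA; A -> b; B -> c; C -> i; D -> HC; H -> i | AH | AZ | BA; Z -> i | BD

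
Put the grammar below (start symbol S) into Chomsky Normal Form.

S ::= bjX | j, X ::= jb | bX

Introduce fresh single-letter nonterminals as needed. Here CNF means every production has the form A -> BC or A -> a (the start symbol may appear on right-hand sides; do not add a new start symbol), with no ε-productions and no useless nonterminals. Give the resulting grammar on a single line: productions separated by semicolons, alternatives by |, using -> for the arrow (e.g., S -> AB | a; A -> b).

S -> j | AC; A -> b; B -> j; C -> BX; X -> AX | BA

No ε-productions.
No unit productions to eliminate.
TERM: introduce A -> b, B -> j and substitute in every rule of length ≥2.
BIN: S -> ABX becomes S -> AC, C -> BX.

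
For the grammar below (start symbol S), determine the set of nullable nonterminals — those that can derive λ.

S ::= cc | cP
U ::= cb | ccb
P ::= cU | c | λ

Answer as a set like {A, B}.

{P}

Directly nullable (have an ε-rule): {P}.
Not nullable: S, U — each has a terminal in every rule's right-hand side or depends on a non-nullable symbol.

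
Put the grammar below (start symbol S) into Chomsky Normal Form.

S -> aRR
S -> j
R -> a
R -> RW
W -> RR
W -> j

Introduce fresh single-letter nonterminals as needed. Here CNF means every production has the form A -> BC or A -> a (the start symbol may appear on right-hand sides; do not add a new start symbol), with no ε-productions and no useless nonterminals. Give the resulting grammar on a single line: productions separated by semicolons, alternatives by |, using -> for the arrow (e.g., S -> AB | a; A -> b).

No ε-productions.
No unit productions to eliminate.
TERM: introduce A -> a and substitute in every rule of length ≥2.
BIN: S -> ARR becomes S -> AB, B -> RR.

S -> j | AB; A -> a; B -> RR; R -> a | RW; W -> j | RR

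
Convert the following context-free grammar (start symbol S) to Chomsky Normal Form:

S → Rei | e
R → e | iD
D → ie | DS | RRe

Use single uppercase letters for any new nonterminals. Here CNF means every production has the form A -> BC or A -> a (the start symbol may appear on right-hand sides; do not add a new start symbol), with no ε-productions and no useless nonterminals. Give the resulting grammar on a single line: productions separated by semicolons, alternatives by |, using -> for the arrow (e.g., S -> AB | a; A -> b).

S -> e | RE; A -> e; B -> i; C -> RA; D -> BA | DS | RC; E -> AB; R -> e | BD

No ε-productions.
No unit productions to eliminate.
TERM: introduce A -> e, B -> i and substitute in every rule of length ≥2.
BIN: D -> RRA becomes D -> RC, C -> RA; S -> RAB becomes S -> RE, E -> AB.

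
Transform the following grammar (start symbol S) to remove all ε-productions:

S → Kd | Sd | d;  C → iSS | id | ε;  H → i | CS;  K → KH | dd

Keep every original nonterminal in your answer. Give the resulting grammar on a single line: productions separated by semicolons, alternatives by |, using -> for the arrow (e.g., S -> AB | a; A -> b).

S -> d | Kd | Sd; C -> id | iSS; H -> S | i | CS; K -> KH | dd

Nullable set: {C}.
Drop C -> ε.
H -> CS: C nullable, giving CS | S.
Unchanged (no nullable symbols): S -> Kd; S -> Sd; S -> d; C -> iSS; C -> id; H -> i; K -> KH; K -> dd.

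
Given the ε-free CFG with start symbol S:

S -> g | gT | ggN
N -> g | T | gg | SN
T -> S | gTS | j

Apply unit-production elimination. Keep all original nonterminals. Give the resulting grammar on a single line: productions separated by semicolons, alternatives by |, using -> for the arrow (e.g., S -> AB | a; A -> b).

S -> g | gT | ggN; N -> g | j | SN | gT | gg | gTS | ggN; T -> g | j | gT | gTS | ggN

Unit productions: N->T, T->S.
Unit pairs (A ⇒* B via units): (N,S), (N,T), (T,S).
S: inherits non-unit rules of {S} → g | gT | ggN.
N: inherits non-unit rules of {N, S, T} → SN | g | gT | gTS | gg | ggN | j.
T: inherits non-unit rules of {S, T} → g | gT | gTS | ggN | j.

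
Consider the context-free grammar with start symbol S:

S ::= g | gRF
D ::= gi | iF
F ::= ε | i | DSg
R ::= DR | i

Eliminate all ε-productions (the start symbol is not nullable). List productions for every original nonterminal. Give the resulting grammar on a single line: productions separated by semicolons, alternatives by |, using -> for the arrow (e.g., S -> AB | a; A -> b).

S -> g | gR | gRF; D -> i | gi | iF; F -> i | DSg; R -> i | DR

Nullable set: {F}.
S -> gRF: F nullable, giving gR | gRF.
D -> iF: F nullable, giving i | iF.
Drop F -> ε.
Unchanged (no nullable symbols): S -> g; D -> gi; F -> DSg; F -> i; R -> DR; R -> i.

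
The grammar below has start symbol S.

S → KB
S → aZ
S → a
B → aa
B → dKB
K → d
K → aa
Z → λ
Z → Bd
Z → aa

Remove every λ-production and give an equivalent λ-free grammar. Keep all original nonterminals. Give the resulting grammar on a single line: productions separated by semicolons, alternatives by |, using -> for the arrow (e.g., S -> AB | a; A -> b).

S -> a | KB | aZ; B -> aa | dKB; K -> d | aa; Z -> Bd | aa

Nullable set: {Z}.
S -> aZ: Z nullable, giving a | aZ.
Drop Z -> λ.
Unchanged (no nullable symbols): S -> KB; S -> a; B -> aa; B -> dKB; K -> aa; K -> d; Z -> Bd; Z -> aa.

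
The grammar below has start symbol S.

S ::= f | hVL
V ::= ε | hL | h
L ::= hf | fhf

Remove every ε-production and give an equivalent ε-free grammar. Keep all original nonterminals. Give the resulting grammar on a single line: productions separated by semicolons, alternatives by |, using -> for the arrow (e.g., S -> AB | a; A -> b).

Nullable set: {V}.
S -> hVL: V nullable, giving hL | hVL.
Drop V -> ε.
Unchanged (no nullable symbols): S -> f; L -> fhf; L -> hf; V -> h; V -> hL.

S -> f | hL | hVL; L -> hf | fhf; V -> h | hL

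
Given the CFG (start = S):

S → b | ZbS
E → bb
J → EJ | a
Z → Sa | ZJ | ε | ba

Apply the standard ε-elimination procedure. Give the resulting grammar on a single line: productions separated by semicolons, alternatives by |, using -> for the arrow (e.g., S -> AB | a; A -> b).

Nullable set: {Z}.
S -> ZbS: Z nullable, giving ZbS | bS.
Drop Z -> ε.
Z -> ZJ: Z nullable, giving J | ZJ.
Unchanged (no nullable symbols): S -> b; E -> bb; J -> EJ; J -> a; Z -> Sa; Z -> ba.

S -> b | bS | ZbS; E -> bb; J -> a | EJ; Z -> J | Sa | ZJ | ba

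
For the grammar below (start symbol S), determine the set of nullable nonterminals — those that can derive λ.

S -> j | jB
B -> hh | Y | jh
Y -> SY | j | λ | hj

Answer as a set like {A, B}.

{B, Y}

Directly nullable (have an ε-rule): {Y}.
B is nullable via B -> Y (every symbol on the right is already known nullable).
Not nullable: S — each has a terminal in every rule's right-hand side or depends on a non-nullable symbol.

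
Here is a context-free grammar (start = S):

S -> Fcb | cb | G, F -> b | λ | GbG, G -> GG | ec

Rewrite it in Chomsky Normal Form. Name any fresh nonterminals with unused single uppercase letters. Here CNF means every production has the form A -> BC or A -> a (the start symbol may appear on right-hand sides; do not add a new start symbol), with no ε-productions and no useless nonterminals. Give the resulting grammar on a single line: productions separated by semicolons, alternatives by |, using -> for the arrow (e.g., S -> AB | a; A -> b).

S -> BC | CA | FE | GG; A -> b; B -> e; C -> c; D -> AG; E -> CA; F -> b | GD; G -> BC | GG

Nullable: {F}; after ε-elimination: S -> G | cb | Fcb; F -> b | GbG; G -> GG | ec.
After unit-elimination: S -> GG | cb | ec | Fcb; F -> b | GbG; G -> GG | ec.
TERM: introduce A -> b, C -> c, B -> e and substitute in every rule of length ≥2.
BIN: F -> GAG becomes F -> GD, D -> AG; S -> FCA becomes S -> FE, E -> CA.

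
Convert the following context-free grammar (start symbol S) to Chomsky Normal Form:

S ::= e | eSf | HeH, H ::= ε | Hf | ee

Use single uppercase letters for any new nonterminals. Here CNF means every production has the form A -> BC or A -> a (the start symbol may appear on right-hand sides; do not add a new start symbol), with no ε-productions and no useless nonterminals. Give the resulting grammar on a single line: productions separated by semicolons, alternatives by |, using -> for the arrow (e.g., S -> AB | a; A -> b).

S -> e | BC | BH | HB | HD; A -> f; B -> e; C -> SA; D -> BH; H -> f | BB | HA

Nullable: {H}; after ε-elimination: S -> e | He | eH | HeH | eSf; H -> f | Hf | ee.
No unit productions to eliminate.
TERM: introduce B -> e, A -> f and substitute in every rule of length ≥2.
BIN: S -> BSA becomes S -> BC, C -> SA; S -> HBH becomes S -> HD, D -> BH.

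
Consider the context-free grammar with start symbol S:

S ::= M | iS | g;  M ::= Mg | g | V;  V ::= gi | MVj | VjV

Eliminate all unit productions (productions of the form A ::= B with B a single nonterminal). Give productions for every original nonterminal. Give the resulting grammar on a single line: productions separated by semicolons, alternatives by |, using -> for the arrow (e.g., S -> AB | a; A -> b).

Unit productions: M->V, S->M.
Unit pairs (A ⇒* B via units): (M,V), (S,M), (S,V).
S: inherits non-unit rules of {M, S, V} → MVj | Mg | VjV | g | gi | iS.
M: inherits non-unit rules of {M, V} → MVj | Mg | VjV | g | gi.
V: inherits non-unit rules of {V} → MVj | VjV | gi.

S -> g | Mg | gi | iS | MVj | VjV; M -> g | Mg | gi | MVj | VjV; V -> gi | MVj | VjV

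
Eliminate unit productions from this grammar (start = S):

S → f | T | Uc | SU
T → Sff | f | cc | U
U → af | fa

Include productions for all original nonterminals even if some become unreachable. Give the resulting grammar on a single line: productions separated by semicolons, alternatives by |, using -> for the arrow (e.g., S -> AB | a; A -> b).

Unit productions: S->T, T->U.
Unit pairs (A ⇒* B via units): (S,T), (S,U), (T,U).
S: inherits non-unit rules of {S, T, U} → SU | Sff | Uc | af | cc | f | fa.
T: inherits non-unit rules of {T, U} → Sff | af | cc | f | fa.
U: inherits non-unit rules of {U} → af | fa.

S -> f | SU | Uc | af | cc | fa | Sff; T -> f | af | cc | fa | Sff; U -> af | fa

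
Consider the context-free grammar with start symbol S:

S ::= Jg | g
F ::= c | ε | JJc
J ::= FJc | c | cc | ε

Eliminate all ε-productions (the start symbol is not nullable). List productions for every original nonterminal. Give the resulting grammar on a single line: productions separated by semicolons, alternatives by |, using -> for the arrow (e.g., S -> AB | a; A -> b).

Nullable set: {F, J}.
S -> Jg: J nullable, giving Jg | g.
Drop F -> ε.
F -> JJc: J, J nullable, giving JJc | Jc | c.
Drop J -> ε.
J -> FJc: F, J nullable, giving FJc | Fc | Jc | c.
Unchanged (no nullable symbols): S -> g; F -> c; J -> c; J -> cc.

S -> g | Jg; F -> c | Jc | JJc; J -> c | Fc | Jc | cc | FJc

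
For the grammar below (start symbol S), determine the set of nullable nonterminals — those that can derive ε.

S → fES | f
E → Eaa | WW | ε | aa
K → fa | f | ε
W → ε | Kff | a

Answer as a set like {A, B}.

Directly nullable (have an ε-rule): {E, K, W}.
Not nullable: S — each has a terminal in every rule's right-hand side or depends on a non-nullable symbol.

{E, K, W}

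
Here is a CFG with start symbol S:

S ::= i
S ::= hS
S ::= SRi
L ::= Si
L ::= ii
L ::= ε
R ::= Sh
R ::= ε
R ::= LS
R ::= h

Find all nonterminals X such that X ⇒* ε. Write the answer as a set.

Directly nullable (have an ε-rule): {L, R}.
Not nullable: S — each has a terminal in every rule's right-hand side or depends on a non-nullable symbol.

{L, R}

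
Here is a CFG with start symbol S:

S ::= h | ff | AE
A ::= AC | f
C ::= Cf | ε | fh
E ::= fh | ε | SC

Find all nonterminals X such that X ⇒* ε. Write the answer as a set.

Directly nullable (have an ε-rule): {C, E}.
Not nullable: A, S — each has a terminal in every rule's right-hand side or depends on a non-nullable symbol.

{C, E}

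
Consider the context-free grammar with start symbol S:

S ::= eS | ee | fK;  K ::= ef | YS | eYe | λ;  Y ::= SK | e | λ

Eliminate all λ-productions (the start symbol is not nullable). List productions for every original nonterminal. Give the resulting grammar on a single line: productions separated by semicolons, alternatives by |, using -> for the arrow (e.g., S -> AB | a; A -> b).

S -> f | eS | ee | fK; K -> S | YS | ee | ef | eYe; Y -> S | e | SK

Nullable set: {K, Y}.
S -> fK: K nullable, giving f | fK.
Drop K -> λ.
K -> YS: Y nullable, giving S | YS.
K -> eYe: Y nullable, giving eYe | ee.
Drop Y -> λ.
Y -> SK: K nullable, giving S | SK.
Unchanged (no nullable symbols): S -> eS; S -> ee; K -> ef; Y -> e.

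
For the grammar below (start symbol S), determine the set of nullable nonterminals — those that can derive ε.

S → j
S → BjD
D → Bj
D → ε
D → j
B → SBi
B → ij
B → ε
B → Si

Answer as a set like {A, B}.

{B, D}

Directly nullable (have an ε-rule): {B, D}.
Not nullable: S — each has a terminal in every rule's right-hand side or depends on a non-nullable symbol.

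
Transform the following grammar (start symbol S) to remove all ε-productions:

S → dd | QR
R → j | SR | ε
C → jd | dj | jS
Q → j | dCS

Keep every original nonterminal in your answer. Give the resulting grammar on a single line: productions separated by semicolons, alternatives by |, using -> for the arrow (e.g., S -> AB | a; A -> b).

S -> Q | QR | dd; C -> dj | jS | jd; Q -> j | dCS; R -> S | j | SR

Nullable set: {R}.
S -> QR: R nullable, giving Q | QR.
Drop R -> ε.
R -> SR: R nullable, giving S | SR.
Unchanged (no nullable symbols): S -> dd; C -> dj; C -> jS; C -> jd; Q -> dCS; Q -> j; R -> j.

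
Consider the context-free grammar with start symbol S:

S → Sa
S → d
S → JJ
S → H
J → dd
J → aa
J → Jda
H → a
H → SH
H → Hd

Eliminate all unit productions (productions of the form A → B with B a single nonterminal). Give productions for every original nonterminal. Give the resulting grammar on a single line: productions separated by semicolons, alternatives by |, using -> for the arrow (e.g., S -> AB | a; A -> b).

S -> a | d | Hd | JJ | SH | Sa; H -> a | Hd | SH; J -> aa | dd | Jda

Unit productions: S->H.
Unit pairs (A ⇒* B via units): (S,H).
S: inherits non-unit rules of {H, S} → Hd | JJ | SH | Sa | a | d.
H: inherits non-unit rules of {H} → Hd | SH | a.
J: inherits non-unit rules of {J} → Jda | aa | dd.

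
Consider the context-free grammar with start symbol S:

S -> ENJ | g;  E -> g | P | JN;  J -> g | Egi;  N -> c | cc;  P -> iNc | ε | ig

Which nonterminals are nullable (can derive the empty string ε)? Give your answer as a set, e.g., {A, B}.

Directly nullable (have an ε-rule): {P}.
E is nullable via E -> P (every symbol on the right is already known nullable).
Not nullable: J, N, S — each has a terminal in every rule's right-hand side or depends on a non-nullable symbol.

{E, P}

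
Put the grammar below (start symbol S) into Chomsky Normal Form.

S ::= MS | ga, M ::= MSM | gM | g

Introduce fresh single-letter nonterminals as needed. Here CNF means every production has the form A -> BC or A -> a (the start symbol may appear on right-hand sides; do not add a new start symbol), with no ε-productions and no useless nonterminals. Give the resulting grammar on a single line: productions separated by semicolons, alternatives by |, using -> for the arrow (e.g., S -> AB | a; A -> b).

S -> AB | MS; A -> g; B -> a; C -> SM; M -> g | AM | MC

No ε-productions.
No unit productions to eliminate.
TERM: introduce B -> a, A -> g and substitute in every rule of length ≥2.
BIN: M -> MSM becomes M -> MC, C -> SM.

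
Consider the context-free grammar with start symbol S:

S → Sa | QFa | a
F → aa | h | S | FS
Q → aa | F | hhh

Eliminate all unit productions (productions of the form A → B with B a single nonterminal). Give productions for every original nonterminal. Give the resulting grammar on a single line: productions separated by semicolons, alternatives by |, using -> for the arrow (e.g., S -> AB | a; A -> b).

S -> a | Sa | QFa; F -> a | h | FS | Sa | aa | QFa; Q -> a | h | FS | Sa | aa | QFa | hhh

Unit productions: F->S, Q->F.
Unit pairs (A ⇒* B via units): (F,S), (Q,F), (Q,S).
S: inherits non-unit rules of {S} → QFa | Sa | a.
F: inherits non-unit rules of {F, S} → FS | QFa | Sa | a | aa | h.
Q: inherits non-unit rules of {F, Q, S} → FS | QFa | Sa | a | aa | h | hhh.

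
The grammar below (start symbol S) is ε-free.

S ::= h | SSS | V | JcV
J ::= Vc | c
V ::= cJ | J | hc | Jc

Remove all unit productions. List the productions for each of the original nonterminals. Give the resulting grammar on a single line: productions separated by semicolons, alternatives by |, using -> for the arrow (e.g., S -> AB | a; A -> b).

S -> c | h | Jc | Vc | cJ | hc | JcV | SSS; J -> c | Vc; V -> c | Jc | Vc | cJ | hc

Unit productions: S->V, V->J.
Unit pairs (A ⇒* B via units): (S,J), (S,V), (V,J).
S: inherits non-unit rules of {J, S, V} → Jc | JcV | SSS | Vc | c | cJ | h | hc.
J: inherits non-unit rules of {J} → Vc | c.
V: inherits non-unit rules of {J, V} → Jc | Vc | c | cJ | hc.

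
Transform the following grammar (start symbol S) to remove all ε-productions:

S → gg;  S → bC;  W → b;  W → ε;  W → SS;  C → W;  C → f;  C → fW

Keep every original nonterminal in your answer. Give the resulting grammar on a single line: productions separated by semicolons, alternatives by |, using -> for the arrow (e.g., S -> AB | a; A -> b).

Nullable set: {C, W}.
S -> bC: C nullable, giving b | bC.
C -> W: W nullable, giving W.
C -> fW: W nullable, giving f | fW.
Drop W -> ε.
Unchanged (no nullable symbols): S -> gg; C -> f; W -> SS; W -> b.

S -> b | bC | gg; C -> W | f | fW; W -> b | SS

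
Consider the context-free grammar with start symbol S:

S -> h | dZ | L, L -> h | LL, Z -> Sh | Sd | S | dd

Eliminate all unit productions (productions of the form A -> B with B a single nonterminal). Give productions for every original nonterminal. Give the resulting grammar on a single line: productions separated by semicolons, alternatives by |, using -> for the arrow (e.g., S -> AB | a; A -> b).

Unit productions: S->L, Z->S.
Unit pairs (A ⇒* B via units): (S,L), (Z,L), (Z,S).
S: inherits non-unit rules of {L, S} → LL | dZ | h.
L: inherits non-unit rules of {L} → LL | h.
Z: inherits non-unit rules of {L, S, Z} → LL | Sd | Sh | dZ | dd | h.

S -> h | LL | dZ; L -> h | LL; Z -> h | LL | Sd | Sh | dZ | dd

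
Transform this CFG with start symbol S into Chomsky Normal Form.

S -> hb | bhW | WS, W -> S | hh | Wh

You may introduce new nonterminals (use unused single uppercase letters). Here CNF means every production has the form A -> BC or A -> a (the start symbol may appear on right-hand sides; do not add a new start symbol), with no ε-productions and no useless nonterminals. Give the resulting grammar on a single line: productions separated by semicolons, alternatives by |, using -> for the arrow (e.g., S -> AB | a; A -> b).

No ε-productions.
After unit-elimination: S -> WS | hb | bhW; W -> WS | Wh | hb | hh | bhW.
TERM: introduce A -> b, B -> h and substitute in every rule of length ≥2.
BIN: S -> ABW becomes S -> AC, C -> BW; W -> ABW becomes W -> AD, D -> BW.

S -> AC | BA | WS; A -> b; B -> h; C -> BW; D -> BW; W -> AD | BA | BB | WB | WS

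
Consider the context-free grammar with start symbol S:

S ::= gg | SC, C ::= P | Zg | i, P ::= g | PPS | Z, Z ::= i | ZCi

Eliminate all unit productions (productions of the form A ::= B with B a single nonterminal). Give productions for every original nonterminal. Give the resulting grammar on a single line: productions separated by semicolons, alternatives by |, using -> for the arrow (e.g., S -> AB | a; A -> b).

S -> SC | gg; C -> g | i | Zg | PPS | ZCi; P -> g | i | PPS | ZCi; Z -> i | ZCi

Unit productions: C->P, P->Z.
Unit pairs (A ⇒* B via units): (C,P), (C,Z), (P,Z).
S: inherits non-unit rules of {S} → SC | gg.
C: inherits non-unit rules of {C, P, Z} → PPS | ZCi | Zg | g | i.
P: inherits non-unit rules of {P, Z} → PPS | ZCi | g | i.
Z: inherits non-unit rules of {Z} → ZCi | i.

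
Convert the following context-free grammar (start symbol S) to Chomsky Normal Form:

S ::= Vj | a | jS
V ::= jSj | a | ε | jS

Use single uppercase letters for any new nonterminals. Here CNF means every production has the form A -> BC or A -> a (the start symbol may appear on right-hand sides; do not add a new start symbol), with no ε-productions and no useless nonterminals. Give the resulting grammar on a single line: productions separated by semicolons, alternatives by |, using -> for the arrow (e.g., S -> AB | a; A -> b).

Nullable: {V}; after ε-elimination: S -> a | j | Vj | jS; V -> a | jS | jSj.
No unit productions to eliminate.
TERM: introduce A -> j and substitute in every rule of length ≥2.
BIN: V -> ASA becomes V -> AB, B -> SA.

S -> a | j | AS | VA; A -> j; B -> SA; V -> a | AB | AS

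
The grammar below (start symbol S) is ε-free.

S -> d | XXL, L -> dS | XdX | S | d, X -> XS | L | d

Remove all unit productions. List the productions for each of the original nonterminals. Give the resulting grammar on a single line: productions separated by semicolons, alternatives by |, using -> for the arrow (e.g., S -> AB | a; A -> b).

Unit productions: L->S, X->L.
Unit pairs (A ⇒* B via units): (L,S), (X,L), (X,S).
S: inherits non-unit rules of {S} → XXL | d.
L: inherits non-unit rules of {L, S} → XXL | XdX | d | dS.
X: inherits non-unit rules of {L, S, X} → XS | XXL | XdX | d | dS.

S -> d | XXL; L -> d | dS | XXL | XdX; X -> d | XS | dS | XXL | XdX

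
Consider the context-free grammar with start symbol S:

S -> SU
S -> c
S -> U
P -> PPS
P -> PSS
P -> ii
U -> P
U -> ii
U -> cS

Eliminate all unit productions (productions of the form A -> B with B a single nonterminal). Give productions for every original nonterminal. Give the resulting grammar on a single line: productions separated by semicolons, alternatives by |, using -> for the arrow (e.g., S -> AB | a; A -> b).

S -> c | SU | cS | ii | PPS | PSS; P -> ii | PPS | PSS; U -> cS | ii | PPS | PSS

Unit productions: S->U, U->P.
Unit pairs (A ⇒* B via units): (S,P), (S,U), (U,P).
S: inherits non-unit rules of {P, S, U} → PPS | PSS | SU | c | cS | ii.
P: inherits non-unit rules of {P} → PPS | PSS | ii.
U: inherits non-unit rules of {P, U} → PPS | PSS | cS | ii.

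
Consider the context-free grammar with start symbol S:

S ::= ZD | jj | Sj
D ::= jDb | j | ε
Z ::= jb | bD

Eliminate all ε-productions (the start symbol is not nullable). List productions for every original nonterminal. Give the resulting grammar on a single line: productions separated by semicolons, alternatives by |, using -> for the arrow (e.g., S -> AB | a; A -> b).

S -> Z | Sj | ZD | jj; D -> j | jb | jDb; Z -> b | bD | jb

Nullable set: {D}.
S -> ZD: D nullable, giving Z | ZD.
Drop D -> ε.
D -> jDb: D nullable, giving jDb | jb.
Z -> bD: D nullable, giving b | bD.
Unchanged (no nullable symbols): S -> Sj; S -> jj; D -> j; Z -> jb.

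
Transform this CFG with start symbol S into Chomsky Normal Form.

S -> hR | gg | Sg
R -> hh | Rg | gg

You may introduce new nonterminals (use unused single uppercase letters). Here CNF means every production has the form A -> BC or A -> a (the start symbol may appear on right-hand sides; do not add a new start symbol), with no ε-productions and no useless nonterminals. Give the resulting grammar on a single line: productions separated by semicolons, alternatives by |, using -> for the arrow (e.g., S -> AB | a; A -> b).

No ε-productions.
No unit productions to eliminate.
TERM: introduce A -> g, B -> h and substitute in every rule of length ≥2.

S -> AA | BR | SA; A -> g; B -> h; R -> AA | BB | RA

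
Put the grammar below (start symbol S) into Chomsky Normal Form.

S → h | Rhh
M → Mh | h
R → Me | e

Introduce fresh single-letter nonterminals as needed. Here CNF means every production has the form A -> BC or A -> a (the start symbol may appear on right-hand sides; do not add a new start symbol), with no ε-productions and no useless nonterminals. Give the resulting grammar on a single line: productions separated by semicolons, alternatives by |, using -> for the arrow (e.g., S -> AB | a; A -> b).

S -> h | RC; A -> h; B -> e; C -> AA; M -> h | MA; R -> e | MB

No ε-productions.
No unit productions to eliminate.
TERM: introduce B -> e, A -> h and substitute in every rule of length ≥2.
BIN: S -> RAA becomes S -> RC, C -> AA.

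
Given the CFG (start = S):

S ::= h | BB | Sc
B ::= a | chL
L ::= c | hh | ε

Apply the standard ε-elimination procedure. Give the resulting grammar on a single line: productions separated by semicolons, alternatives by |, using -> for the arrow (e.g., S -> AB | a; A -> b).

S -> h | BB | Sc; B -> a | ch | chL; L -> c | hh

Nullable set: {L}.
B -> chL: L nullable, giving ch | chL.
Drop L -> ε.
Unchanged (no nullable symbols): S -> BB; S -> Sc; S -> h; B -> a; L -> c; L -> hh.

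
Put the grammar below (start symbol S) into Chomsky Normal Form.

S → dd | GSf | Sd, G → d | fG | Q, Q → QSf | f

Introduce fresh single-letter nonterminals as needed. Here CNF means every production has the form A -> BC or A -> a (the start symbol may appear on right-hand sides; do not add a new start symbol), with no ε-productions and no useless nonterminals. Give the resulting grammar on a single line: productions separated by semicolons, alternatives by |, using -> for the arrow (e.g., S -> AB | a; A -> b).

S -> BB | GE | SB; A -> f; B -> d; C -> SA; D -> SA; E -> SA; G -> d | f | AG | QC; Q -> f | QD

No ε-productions.
After unit-elimination: S -> Sd | dd | GSf; G -> d | f | fG | QSf; Q -> f | QSf.
TERM: introduce B -> d, A -> f and substitute in every rule of length ≥2.
BIN: G -> QSA becomes G -> QC, C -> SA; Q -> QSA becomes Q -> QD, D -> SA; S -> GSA becomes S -> GE, E -> SA.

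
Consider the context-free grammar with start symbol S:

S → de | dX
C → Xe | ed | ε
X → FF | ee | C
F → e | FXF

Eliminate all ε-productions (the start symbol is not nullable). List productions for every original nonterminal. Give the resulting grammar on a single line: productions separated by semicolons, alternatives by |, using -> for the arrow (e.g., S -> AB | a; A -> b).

Nullable set: {C, X}.
S -> dX: X nullable, giving d | dX.
Drop C -> ε.
C -> Xe: X nullable, giving Xe | e.
F -> FXF: X nullable, giving FF | FXF.
X -> C: C nullable, giving C.
Unchanged (no nullable symbols): S -> de; C -> ed; F -> e; X -> FF; X -> ee.

S -> d | dX | de; C -> e | Xe | ed; F -> e | FF | FXF; X -> C | FF | ee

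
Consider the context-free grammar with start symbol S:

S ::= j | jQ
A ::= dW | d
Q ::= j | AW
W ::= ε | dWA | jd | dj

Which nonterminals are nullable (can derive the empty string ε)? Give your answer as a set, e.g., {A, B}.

{W}

Directly nullable (have an ε-rule): {W}.
Not nullable: A, Q, S — each has a terminal in every rule's right-hand side or depends on a non-nullable symbol.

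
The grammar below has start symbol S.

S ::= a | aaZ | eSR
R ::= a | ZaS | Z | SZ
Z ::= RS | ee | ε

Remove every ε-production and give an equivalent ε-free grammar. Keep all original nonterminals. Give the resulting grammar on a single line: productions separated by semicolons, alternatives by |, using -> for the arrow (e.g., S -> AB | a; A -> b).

Nullable set: {R, Z}.
S -> aaZ: Z nullable, giving aa | aaZ.
S -> eSR: R nullable, giving eS | eSR.
R -> SZ: Z nullable, giving S | SZ.
R -> Z: Z nullable, giving Z.
R -> ZaS: Z nullable, giving ZaS | aS.
Drop Z -> ε.
Z -> RS: R nullable, giving RS | S.
Unchanged (no nullable symbols): S -> a; R -> a; Z -> ee.

S -> a | aa | eS | aaZ | eSR; R -> S | Z | a | SZ | aS | ZaS; Z -> S | RS | ee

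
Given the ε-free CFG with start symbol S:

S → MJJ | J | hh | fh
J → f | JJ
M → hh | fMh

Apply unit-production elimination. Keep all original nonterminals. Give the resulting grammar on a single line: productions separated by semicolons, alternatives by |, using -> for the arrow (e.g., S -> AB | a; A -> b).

S -> f | JJ | fh | hh | MJJ; J -> f | JJ; M -> hh | fMh

Unit productions: S->J.
Unit pairs (A ⇒* B via units): (S,J).
S: inherits non-unit rules of {J, S} → JJ | MJJ | f | fh | hh.
J: inherits non-unit rules of {J} → JJ | f.
M: inherits non-unit rules of {M} → fMh | hh.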